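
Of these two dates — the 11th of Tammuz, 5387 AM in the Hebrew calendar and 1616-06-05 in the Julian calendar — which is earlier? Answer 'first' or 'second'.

second

Converting both to JDN: 2315485 vs 2311458; the smaller is the second.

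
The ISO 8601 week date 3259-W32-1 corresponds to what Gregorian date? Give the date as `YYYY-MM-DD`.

3259-08-04

ISO week 1 of 3259 is the week containing the first Thursday of 3259.
Week 32, day 1 (Monday) lands on 3259-08-04.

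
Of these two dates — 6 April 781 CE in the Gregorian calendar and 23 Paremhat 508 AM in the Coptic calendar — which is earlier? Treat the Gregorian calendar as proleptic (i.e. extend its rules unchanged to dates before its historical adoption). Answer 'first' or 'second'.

The two dates have Julian Day Numbers 2006410 and 2010414 respectively.
Since 2006410 < 2010414, the first date comes first.

first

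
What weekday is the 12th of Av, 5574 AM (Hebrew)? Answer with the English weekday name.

This is JDN 2383819 (29 July 1814 Gregorian).
Since JDN mod 7 = 4 (0 = Monday), the day is Friday.

Friday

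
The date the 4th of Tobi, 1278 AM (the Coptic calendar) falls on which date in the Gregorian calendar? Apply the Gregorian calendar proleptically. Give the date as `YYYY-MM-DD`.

Both dates share Julian Day Number 2291577; in the Gregorian calendar that is 9 January 1562 CE.

1562-01-09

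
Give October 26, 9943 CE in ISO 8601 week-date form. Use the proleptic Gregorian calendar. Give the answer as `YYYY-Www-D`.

9943-W43-2

The weekday is Tuesday (ISO weekday 2).
That Tuesday belongs to ISO week 43 of ISO year 9943.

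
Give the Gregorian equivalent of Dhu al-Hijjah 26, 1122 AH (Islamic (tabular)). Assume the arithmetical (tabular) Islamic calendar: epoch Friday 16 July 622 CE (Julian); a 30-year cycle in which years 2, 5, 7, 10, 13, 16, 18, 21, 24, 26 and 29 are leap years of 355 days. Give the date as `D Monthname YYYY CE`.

Both dates share Julian Day Number 2346035; in the Gregorian calendar that is 15 February 1711 CE.

15 February 1711 CE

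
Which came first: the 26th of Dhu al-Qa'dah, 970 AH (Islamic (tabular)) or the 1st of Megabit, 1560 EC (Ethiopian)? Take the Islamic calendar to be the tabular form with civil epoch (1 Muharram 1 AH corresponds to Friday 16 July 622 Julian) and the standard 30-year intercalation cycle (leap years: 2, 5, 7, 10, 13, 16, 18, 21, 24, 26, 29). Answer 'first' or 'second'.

Converting both to JDN: 2292141 vs 2293826; the smaller is the first.

first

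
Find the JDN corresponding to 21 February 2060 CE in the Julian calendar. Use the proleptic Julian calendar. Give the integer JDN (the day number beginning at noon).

2473524

Equivalently 5 March 2060 (Gregorian).
JDN 2299161 is 15 October 1582 CE (Gregorian); the target day is +174363 days from there, so JDN = 2473524.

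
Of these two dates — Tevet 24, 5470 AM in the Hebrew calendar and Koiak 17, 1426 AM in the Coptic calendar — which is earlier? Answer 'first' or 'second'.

second

First date → JDN 2345620; second date → JDN 2345617.
JDN 2345617 < JDN 2345620, so the second date is earlier.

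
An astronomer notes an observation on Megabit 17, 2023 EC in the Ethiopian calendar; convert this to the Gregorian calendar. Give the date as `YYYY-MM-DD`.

Julian Day Number of the source date = 2462952.
Converting JDN 2462952 to the Gregorian calendar gives 26 March 2031 CE.

2031-03-26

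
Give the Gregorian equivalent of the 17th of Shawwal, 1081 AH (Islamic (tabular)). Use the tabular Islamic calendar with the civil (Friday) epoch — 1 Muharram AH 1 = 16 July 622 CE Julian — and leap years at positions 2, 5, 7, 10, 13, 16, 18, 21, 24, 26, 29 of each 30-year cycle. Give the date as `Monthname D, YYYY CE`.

February 27, 1671 CE

Both dates share Julian Day Number 2331438; in the Gregorian calendar that is 27 February 1671 CE.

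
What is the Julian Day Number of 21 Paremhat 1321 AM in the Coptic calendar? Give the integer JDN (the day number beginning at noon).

2307360

Equivalently 27 March 1605 (Gregorian).
JDN 2299161 is 15 October 1582 CE (Gregorian); the target day is +8199 days from there, so JDN = 2307360.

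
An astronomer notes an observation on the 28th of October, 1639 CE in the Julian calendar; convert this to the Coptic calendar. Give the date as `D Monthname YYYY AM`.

30 Paopi 1356 AM

Julian Day Number of the source date = 2320003.
Converting JDN 2320003 to the Coptic calendar gives 30 Paopi 1356 AM.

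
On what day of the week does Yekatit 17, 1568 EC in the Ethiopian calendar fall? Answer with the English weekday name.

Equivalently 22 February 1576 Gregorian, JDN 2296734.
JDN 2296734 mod 7 = 6, and JDN 0 was a Monday, so this is a Sunday.

Sunday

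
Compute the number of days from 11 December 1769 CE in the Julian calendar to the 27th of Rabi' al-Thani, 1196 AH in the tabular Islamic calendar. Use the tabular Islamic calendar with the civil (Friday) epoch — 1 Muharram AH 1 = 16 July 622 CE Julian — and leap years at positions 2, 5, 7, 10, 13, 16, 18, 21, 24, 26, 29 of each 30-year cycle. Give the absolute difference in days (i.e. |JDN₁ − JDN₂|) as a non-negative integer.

JDN of the first date = 2367530.
JDN of the second date = 2372023.
|2372023 − 2367530| = 4493.

4493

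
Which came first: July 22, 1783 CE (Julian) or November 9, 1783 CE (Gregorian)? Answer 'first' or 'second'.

first

First date → JDN 2372501; second date → JDN 2372600.
JDN 2372501 < JDN 2372600, so the first date is earlier.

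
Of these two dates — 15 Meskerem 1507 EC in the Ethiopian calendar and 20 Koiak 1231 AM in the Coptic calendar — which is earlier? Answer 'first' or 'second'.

first

Converting both to JDN: 2274301 vs 2274396; the smaller is the first.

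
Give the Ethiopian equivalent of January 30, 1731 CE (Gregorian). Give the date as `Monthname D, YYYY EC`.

Tir 24, 1723 EC

Both dates share Julian Day Number 2353324; in the Ethiopian calendar that is 24 Tir 1723 EC.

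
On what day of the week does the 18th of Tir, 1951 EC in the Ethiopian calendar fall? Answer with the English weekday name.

Monday

This is JDN 2436595 (26 January 1959 Gregorian).
JDN 2436595 mod 7 = 0, and JDN 0 was a Monday, so this is a Monday.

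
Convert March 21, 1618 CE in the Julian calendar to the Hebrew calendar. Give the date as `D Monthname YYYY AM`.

The source date corresponds to 31 March 1618 in the Gregorian calendar (JDN 2312112).
That day falls on 5 Nisan 5378 AM in the Hebrew calendar.

5 Nisan 5378 AM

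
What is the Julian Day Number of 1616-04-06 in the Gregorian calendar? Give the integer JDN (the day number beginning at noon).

2311388

JDN 2400001 is 17 November 1858 CE (Gregorian), MJD 0; the target day is −88613 days from there, so JDN = 2311388.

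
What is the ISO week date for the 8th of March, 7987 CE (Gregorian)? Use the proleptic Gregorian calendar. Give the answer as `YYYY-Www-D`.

7987-W10-7

The weekday is Sunday (ISO weekday 7).
That Sunday belongs to ISO week 10 of ISO year 7987.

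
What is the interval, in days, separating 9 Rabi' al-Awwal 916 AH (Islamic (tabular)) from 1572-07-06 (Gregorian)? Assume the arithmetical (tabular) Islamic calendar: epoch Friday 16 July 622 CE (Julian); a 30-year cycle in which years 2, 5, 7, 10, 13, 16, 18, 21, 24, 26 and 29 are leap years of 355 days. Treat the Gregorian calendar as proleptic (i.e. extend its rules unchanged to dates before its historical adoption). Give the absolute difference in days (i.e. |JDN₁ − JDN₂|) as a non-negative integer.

22656

First date → JDN 2272752; second date → JDN 2295408.
The interval is |2272752 − 2295408| = 22656 days.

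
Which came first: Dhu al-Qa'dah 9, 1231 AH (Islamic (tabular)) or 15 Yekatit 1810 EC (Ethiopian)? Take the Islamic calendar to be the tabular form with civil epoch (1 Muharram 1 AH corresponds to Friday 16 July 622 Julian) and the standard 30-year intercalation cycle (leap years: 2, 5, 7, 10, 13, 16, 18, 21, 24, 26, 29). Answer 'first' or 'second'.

First date → JDN 2384614; second date → JDN 2385122.
JDN 2384614 < JDN 2385122, so the first date is earlier.

first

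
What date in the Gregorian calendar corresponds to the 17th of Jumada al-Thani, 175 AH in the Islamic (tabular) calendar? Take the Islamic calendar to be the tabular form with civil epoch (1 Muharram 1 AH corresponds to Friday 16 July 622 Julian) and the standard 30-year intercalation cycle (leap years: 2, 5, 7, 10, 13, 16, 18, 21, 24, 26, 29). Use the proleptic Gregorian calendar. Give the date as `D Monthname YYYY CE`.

25 October 791 CE

Julian Day Number of the source date = 2010264.
Converting JDN 2010264 to the Gregorian calendar gives 25 October 791 CE.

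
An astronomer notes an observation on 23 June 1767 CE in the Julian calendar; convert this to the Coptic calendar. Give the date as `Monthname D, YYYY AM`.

Paoni 29, 1483 AM

Julian Day Number of the source date = 2366628.
Converting JDN 2366628 to the Coptic calendar gives 29 Paoni 1483 AM.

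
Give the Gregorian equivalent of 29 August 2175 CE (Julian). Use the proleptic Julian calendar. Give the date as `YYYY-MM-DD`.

2175-09-12

The Julian–Gregorian offset here is 14 days (Julian trailing).
29 August 2175 Julian + 14 days → 12 September 2175 Gregorian.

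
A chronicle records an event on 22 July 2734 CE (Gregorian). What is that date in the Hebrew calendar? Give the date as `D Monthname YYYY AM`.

29 Tammuz 6494 AM

Julian Day Number of the source date = 2719835.
Converting JDN 2719835 to the Hebrew calendar gives 29 Tammuz 6494 AM.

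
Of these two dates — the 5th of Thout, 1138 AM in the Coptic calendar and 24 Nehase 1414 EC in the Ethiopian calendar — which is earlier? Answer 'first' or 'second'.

first

Converting both to JDN: 2240323 vs 2240672; the smaller is the first.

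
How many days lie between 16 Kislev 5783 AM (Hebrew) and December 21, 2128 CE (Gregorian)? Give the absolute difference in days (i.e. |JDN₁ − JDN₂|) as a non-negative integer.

JDN of the first date = 2459924.
JDN of the second date = 2498651.
|2498651 − 2459924| = 38727.

38727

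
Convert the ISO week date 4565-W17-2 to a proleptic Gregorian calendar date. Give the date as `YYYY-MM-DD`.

4565-04-23

ISO week 1 of 4565 is the week containing the first Thursday of 4565.
Week 17, day 2 (Tuesday) lands on 4565-04-23.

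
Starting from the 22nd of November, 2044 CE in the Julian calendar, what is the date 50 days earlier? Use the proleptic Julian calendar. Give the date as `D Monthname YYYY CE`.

3 October 2044 CE

The starting date is JDN 2467955; 2467955 − 50 = 2467905.
JDN 2467905 corresponds to 3 October 2044 CE.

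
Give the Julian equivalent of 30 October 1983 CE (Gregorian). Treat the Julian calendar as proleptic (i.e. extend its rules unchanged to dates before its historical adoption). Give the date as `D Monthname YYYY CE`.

17 October 1983 CE

The Julian–Gregorian offset here is 13 days (Julian trailing).
30 October 1983 Gregorian − 13 days → 17 October 1983 Julian.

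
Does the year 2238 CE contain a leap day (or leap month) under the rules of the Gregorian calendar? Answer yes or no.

2238 is not divisible by 4, so it is a common year.

no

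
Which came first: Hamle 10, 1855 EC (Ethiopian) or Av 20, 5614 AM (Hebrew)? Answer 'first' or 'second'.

second

The two dates have Julian Day Numbers 2401703 and 2398445 respectively.
Since 2398445 < 2401703, the second date comes first.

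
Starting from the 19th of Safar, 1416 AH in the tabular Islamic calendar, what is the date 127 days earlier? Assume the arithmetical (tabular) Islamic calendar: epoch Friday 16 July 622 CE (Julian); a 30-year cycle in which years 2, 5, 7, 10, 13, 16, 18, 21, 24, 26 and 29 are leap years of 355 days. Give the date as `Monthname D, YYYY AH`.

The starting date is JDN 2449917; 2449917 − 127 = 2449790.
JDN 2449790 corresponds to Shawwal 11, 1415 AH.

Shawwal 11, 1415 AH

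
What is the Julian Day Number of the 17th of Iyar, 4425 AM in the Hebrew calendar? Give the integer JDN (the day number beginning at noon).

1964076

Equivalently 10 May 665 (proleptic Gregorian).
JDN 2299161 is 15 October 1582 CE (Gregorian); the target day is −335085 days from there, so JDN = 1964076.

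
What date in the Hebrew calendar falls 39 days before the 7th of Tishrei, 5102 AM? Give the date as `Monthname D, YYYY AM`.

The starting date is JDN 2211120; 2211120 − 39 = 2211081.
JDN 2211081 corresponds to Av 27, 5101 AM.

Av 27, 5101 AM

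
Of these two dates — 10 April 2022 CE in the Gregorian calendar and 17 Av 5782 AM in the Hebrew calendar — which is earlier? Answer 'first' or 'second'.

First date → JDN 2459680; second date → JDN 2459806.
JDN 2459680 < JDN 2459806, so the first date is earlier.

first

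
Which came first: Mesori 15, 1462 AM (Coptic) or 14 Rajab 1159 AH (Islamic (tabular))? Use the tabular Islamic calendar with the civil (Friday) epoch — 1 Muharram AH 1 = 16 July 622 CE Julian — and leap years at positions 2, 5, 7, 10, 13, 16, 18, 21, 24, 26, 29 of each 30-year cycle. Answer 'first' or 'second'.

second

The two dates have Julian Day Numbers 2359004 and 2358987 respectively.
Since 2358987 < 2359004, the second date comes first.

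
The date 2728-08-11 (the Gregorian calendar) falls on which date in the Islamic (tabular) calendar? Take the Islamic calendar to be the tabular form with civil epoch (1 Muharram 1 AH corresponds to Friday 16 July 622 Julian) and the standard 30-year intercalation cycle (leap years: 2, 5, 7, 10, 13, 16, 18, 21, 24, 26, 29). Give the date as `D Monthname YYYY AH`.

13 Ramadan 2171 AH

Both dates share Julian Day Number 2717664; in the tabular Islamic calendar that is 13 Ramadan 2171 AH.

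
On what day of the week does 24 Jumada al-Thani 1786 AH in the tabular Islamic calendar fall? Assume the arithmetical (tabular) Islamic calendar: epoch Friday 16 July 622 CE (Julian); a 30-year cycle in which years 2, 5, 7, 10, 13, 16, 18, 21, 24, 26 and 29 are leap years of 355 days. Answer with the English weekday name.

Thursday

This is JDN 2581155 (11 November 2354 Gregorian).
Since JDN mod 7 = 3 (0 = Monday), the day is Thursday.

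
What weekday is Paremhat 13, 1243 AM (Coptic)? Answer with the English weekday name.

Saturday

This is JDN 2278862 (19 March 1527 Gregorian).
2278862 ≡ 5 (mod 7); counting from Monday = 0 gives Saturday.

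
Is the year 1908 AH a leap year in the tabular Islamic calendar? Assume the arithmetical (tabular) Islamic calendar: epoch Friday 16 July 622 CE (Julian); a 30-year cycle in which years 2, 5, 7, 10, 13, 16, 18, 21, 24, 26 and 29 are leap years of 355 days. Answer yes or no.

Year 1908 AH is year 18 of its 30-year cycle; leap positions are 2, 5, 7, 10, 13, 16, 18, 21, 24, 26, 29, so it is a leap year (355 days).

yes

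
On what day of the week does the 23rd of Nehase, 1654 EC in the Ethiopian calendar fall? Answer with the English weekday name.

Equivalently 26 August 1662 Gregorian, JDN 2328331.
2328331 ≡ 5 (mod 7); counting from Monday = 0 gives Saturday.

Saturday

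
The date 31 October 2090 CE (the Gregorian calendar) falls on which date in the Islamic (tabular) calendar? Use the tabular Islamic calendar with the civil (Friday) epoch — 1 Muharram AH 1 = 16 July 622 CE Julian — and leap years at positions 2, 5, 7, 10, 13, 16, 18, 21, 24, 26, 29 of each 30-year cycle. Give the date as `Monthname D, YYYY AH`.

Jumada al-Awwal 7, 1514 AH

Julian Day Number of the source date = 2484721.
Converting JDN 2484721 to the tabular Islamic calendar gives 7 Jumada al-Awwal 1514 AH.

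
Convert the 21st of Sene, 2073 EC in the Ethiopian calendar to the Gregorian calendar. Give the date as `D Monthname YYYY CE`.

Both dates share Julian Day Number 2481309; in the Gregorian calendar that is 28 June 2081 CE.

28 June 2081 CE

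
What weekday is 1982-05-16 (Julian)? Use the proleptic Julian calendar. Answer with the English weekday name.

Saturday

In the Gregorian calendar this is 29 May 1982 (JDN 2445119).
2445119 ≡ 5 (mod 7); counting from Monday = 0 gives Saturday.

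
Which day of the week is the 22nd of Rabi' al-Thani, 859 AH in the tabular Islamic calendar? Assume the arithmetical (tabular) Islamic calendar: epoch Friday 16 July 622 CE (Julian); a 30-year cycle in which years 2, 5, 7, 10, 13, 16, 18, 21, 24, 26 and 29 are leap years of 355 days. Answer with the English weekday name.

In the proleptic Gregorian calendar this is 20 April 1455 (JDN 2252597).
2252597 ≡ 4 (mod 7); counting from Monday = 0 gives Friday.

Friday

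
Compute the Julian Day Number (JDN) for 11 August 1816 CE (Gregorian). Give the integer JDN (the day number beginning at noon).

2384563

JDN 2299161 is 15 October 1582 CE (Gregorian); the target day is +85402 days from there, so JDN = 2384563.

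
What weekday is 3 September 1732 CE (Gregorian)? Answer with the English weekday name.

2353906 ≡ 2 (mod 7); counting from Monday = 0 gives Wednesday.

Wednesday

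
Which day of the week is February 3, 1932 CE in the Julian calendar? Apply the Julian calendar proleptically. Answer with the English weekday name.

Equivalently 16 February 1932 Gregorian, JDN 2426754.
Since JDN mod 7 = 1 (0 = Monday), the day is Tuesday.

Tuesday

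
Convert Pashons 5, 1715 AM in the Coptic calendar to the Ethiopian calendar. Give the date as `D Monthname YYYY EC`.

5 Ginbot 1991 EC

Julian Day Number of the source date = 2451312.
Converting JDN 2451312 to the Ethiopian calendar gives 5 Ginbot 1991 EC.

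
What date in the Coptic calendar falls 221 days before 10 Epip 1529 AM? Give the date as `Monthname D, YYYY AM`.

Hathor 29, 1529 AM

Counting 221 days back from JDN 2383441 reaches JDN 2383220, which is Hathor 29, 1529 AM.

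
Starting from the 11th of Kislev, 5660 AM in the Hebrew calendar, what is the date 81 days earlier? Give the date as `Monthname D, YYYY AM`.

The starting date is JDN 2414972; 2414972 − 81 = 2414891.
JDN 2414891 corresponds to Elul 18, 5659 AM.

Elul 18, 5659 AM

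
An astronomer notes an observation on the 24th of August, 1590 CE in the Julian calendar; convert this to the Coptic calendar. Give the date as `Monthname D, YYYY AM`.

Pi Kogi Enavot 1, 1306 AM

Both dates share Julian Day Number 2302041; in the Coptic calendar that is 1 Pi Kogi Enavot 1306 AM.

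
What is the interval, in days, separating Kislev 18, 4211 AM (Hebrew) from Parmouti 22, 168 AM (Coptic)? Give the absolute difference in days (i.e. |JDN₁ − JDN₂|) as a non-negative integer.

First date → JDN 1885763; second date → JDN 1886258.
The interval is |1885763 − 1886258| = 495 days.

495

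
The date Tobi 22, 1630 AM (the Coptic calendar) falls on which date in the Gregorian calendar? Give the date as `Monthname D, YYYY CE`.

January 30, 1914 CE

Both dates share Julian Day Number 2420163; in the Gregorian calendar that is 30 January 1914 CE.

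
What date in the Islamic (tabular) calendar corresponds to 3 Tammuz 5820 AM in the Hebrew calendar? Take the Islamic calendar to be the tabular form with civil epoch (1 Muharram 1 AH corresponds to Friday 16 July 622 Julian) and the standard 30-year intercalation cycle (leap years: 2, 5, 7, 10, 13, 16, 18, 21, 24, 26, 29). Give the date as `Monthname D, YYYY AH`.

Safar 2, 1483 AH

Both dates share Julian Day Number 2473642; in the tabular Islamic calendar that is 2 Safar 1483 AH.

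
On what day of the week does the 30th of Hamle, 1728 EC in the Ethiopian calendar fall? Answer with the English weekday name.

This is JDN 2355337 (4 August 1736 Gregorian).
2355337 ≡ 5 (mod 7); counting from Monday = 0 gives Saturday.

Saturday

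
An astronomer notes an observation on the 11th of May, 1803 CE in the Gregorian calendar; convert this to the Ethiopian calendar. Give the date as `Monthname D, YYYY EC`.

Ginbot 4, 1795 EC

Both dates share Julian Day Number 2379722; in the Ethiopian calendar that is 4 Ginbot 1795 EC.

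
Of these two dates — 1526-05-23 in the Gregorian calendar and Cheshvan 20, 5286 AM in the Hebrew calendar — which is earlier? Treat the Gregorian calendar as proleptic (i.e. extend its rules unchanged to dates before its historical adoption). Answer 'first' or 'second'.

The two dates have Julian Day Numbers 2278562 and 2278374 respectively.
Since 2278374 < 2278562, the second date comes first.

second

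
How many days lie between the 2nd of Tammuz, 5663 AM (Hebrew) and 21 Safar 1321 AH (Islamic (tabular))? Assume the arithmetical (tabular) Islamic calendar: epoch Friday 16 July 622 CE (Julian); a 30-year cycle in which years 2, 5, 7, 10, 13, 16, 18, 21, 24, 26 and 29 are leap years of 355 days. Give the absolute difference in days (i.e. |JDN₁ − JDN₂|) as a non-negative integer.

39

First date → JDN 2416293; second date → JDN 2416254.
The interval is |2416293 − 2416254| = 39 days.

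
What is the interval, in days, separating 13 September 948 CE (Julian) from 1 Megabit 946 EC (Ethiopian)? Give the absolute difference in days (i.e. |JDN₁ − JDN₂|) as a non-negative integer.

First date → JDN 2067571; second date → JDN 2069562.
The interval is |2067571 − 2069562| = 1991 days.

1991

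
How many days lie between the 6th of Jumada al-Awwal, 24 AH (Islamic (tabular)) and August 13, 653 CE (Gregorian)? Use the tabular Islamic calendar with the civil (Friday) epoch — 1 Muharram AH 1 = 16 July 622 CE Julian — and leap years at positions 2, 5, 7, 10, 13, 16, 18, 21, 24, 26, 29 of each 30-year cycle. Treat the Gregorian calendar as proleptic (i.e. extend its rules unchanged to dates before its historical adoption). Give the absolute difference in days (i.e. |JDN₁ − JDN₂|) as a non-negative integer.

First date → JDN 1956713; second date → JDN 1959788.
The interval is |1956713 − 1959788| = 3075 days.

3075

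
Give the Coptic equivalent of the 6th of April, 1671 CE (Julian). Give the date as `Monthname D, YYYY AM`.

The source date corresponds to 16 April 1671 in the Gregorian calendar (JDN 2331486).
That day falls on 11 Parmouti 1387 AM in the Coptic calendar.

Parmouti 11, 1387 AM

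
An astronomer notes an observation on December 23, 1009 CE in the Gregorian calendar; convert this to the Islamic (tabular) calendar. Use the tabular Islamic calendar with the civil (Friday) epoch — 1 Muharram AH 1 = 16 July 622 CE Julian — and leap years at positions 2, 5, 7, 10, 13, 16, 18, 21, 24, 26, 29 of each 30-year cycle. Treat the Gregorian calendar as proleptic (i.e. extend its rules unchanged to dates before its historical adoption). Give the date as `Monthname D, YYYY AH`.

Julian Day Number of the source date = 2089946.
Converting JDN 2089946 to the tabular Islamic calendar gives 26 Rabi' al-Thani 400 AH.

Rabi' al-Thani 26, 400 AH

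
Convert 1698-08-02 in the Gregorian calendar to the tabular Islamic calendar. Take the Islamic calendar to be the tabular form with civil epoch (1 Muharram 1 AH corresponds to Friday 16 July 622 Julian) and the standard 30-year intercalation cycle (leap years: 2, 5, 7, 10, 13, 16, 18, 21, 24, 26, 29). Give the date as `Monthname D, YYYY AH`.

Muharram 24, 1110 AH

Julian Day Number of the source date = 2341456.
Converting JDN 2341456 to the tabular Islamic calendar gives 24 Muharram 1110 AH.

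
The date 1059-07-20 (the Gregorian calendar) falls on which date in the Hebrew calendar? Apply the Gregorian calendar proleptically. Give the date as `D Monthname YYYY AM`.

Julian Day Number of the source date = 2108052.
Converting JDN 2108052 to the Hebrew calendar gives 1 Av 4819 AM.

1 Av 4819 AM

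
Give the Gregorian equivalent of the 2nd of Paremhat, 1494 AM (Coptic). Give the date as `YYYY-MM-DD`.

1778-03-09

Julian Day Number of the source date = 2370529.
Converting JDN 2370529 to the Gregorian calendar gives 9 March 1778 CE.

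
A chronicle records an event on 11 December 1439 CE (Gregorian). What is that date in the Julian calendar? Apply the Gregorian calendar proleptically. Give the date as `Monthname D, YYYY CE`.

For dates in this range the Gregorian date is 9 days ahead of the Julian.
11 December 1439 Gregorian − 9 days → 2 December 1439 Julian.

December 2, 1439 CE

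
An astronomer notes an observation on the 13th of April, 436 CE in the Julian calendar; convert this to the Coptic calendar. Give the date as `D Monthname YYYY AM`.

18 Parmouti 152 AM

Julian Day Number of the source date = 1880410.
Converting JDN 1880410 to the Coptic calendar gives 18 Parmouti 152 AM.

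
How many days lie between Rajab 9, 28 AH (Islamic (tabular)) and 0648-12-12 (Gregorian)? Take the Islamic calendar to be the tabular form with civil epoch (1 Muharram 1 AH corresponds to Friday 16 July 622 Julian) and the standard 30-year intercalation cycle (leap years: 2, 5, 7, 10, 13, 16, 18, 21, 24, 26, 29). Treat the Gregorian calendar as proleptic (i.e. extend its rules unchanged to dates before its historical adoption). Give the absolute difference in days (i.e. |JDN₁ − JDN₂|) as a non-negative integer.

JDN of the first date = 1958193.
JDN of the second date = 1958083.
|1958083 − 1958193| = 110.

110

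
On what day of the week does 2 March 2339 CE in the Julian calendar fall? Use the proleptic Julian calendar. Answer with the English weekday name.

Saturday

Equivalently 18 March 2339 Gregorian, JDN 2575438.
JDN 2575438 mod 7 = 5, and JDN 0 was a Monday, so this is a Saturday.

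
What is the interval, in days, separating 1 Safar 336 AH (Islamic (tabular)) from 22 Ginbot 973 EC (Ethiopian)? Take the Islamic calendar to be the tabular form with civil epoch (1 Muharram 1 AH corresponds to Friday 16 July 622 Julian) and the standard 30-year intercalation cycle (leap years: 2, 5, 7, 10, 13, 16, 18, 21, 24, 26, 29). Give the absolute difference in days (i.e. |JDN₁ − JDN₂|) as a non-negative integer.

JDN of the first date = 2067183.
JDN of the second date = 2079505.
|2079505 − 2067183| = 12322.

12322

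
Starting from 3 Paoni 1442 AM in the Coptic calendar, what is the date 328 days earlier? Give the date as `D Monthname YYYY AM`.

10 Epip 1441 AM

JDN of 3 Paoni 1442 AM = 2351627.
2351627 − 328 = 2351299.
JDN 2351299 in the Coptic calendar is 10 Epip 1441 AM.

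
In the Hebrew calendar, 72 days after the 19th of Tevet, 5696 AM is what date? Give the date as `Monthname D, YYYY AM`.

JDN of the 19th of Tevet, 5696 AM = 2428182.
2428182 + 72 = 2428254.
JDN 2428254 in the Hebrew calendar is Nisan 3, 5696 AM.

Nisan 3, 5696 AM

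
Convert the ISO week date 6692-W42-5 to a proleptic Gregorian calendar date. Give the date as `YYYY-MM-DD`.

6692-10-21

ISO week 1 of 6692 is the week containing the first Thursday of 6692.
Week 42, day 5 (Friday) lands on 6692-10-21.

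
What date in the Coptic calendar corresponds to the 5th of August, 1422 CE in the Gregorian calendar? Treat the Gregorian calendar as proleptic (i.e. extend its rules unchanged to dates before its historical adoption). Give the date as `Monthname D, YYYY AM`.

Mesori 3, 1138 AM

Both dates share Julian Day Number 2240651; in the Coptic calendar that is 3 Mesori 1138 AM.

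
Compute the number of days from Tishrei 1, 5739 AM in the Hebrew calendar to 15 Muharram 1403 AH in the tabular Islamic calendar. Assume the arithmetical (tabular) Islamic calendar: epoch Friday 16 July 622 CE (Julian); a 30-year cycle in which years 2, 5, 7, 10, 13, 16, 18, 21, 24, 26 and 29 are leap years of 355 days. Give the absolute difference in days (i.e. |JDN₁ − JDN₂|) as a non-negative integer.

1492

JDN of the first date = 2443784.
JDN of the second date = 2445276.
|2445276 − 2443784| = 1492.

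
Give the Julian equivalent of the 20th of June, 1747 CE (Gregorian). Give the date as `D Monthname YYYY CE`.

9 June 1747 CE

For dates in this range the Gregorian date is 11 days ahead of the Julian.
20 June 1747 Gregorian − 11 days → 9 June 1747 Julian.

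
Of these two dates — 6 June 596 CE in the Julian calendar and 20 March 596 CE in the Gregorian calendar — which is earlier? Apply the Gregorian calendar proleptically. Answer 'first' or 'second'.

second

First date → JDN 1938904; second date → JDN 1938824.
JDN 1938824 < JDN 1938904, so the second date is earlier.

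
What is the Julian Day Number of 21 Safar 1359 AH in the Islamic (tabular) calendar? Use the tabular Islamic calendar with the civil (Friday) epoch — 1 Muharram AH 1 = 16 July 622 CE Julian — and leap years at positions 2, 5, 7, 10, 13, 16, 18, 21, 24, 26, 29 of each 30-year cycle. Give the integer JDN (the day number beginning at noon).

2429720

Equivalently 31 March 1940 (Gregorian).
JDN 2451545 is 1 January 2000 CE (Gregorian); the target day is −21825 days from there, so JDN = 2429720.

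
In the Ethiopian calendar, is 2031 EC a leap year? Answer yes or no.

2031 mod 4 = 3; in the Ethiopian calendar a year is leap when year mod 4 = 3, so it is a leap year.

yes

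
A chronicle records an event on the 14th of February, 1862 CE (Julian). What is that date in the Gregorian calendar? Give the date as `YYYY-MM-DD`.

1862-02-26

The Julian–Gregorian offset here is 12 days (Julian trailing).
14 February 1862 Julian + 12 days → 26 February 1862 Gregorian.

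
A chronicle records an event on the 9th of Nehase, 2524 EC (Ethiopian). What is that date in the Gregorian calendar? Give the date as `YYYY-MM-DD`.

2532-08-19

Julian Day Number of the source date = 2646085.
Converting JDN 2646085 to the Gregorian calendar gives 19 August 2532 CE.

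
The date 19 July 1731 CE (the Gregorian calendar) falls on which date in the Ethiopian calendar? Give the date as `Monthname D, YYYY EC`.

Hamle 14, 1723 EC

Julian Day Number of the source date = 2353494.
Converting JDN 2353494 to the Ethiopian calendar gives 14 Hamle 1723 EC.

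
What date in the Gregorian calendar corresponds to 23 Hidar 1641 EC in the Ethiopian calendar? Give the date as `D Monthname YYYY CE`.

Both dates share Julian Day Number 2323313; in the Gregorian calendar that is 29 November 1648 CE.

29 November 1648 CE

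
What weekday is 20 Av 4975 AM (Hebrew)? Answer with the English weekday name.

Saturday

In the proleptic Gregorian calendar this is 25 July 1215 (JDN 2165035).
JDN 2165035 mod 7 = 5, and JDN 0 was a Monday, so this is a Saturday.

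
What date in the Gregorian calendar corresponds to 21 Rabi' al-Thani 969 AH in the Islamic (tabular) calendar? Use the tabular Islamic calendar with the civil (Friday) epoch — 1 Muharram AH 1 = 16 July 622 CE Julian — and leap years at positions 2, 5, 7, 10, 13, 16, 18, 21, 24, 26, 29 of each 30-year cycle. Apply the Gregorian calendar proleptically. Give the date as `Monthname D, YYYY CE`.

Julian Day Number of the source date = 2291576.
Converting JDN 2291576 to the Gregorian calendar gives 8 January 1562 CE.

January 8, 1562 CE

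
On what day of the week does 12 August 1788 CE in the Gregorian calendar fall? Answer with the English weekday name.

JDN 2374338 mod 7 = 1, and JDN 0 was a Monday, so this is a Tuesday.

Tuesday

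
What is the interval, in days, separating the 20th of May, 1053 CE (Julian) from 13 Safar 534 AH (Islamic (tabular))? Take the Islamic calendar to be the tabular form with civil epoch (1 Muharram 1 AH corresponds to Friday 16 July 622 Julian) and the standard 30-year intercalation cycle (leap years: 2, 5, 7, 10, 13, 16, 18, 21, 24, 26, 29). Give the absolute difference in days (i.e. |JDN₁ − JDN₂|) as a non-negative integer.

JDN of the first date = 2105806.
JDN of the second date = 2137359.
|2137359 − 2105806| = 31553.

31553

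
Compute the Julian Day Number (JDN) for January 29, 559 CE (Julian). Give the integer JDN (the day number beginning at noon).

1925261

Equivalently 31 January 559 (proleptic Gregorian).
JDN 2400001 is 17 November 1858 CE (Gregorian), MJD 0; the target day is −474740 days from there, so JDN = 1925261.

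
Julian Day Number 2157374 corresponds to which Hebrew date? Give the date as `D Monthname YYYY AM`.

8 Av 4954 AM

The proleptic Gregorian equivalent of JDN 2157374 is 3 August 1194.
In the Hebrew calendar that day is 8 Av 4954 AM.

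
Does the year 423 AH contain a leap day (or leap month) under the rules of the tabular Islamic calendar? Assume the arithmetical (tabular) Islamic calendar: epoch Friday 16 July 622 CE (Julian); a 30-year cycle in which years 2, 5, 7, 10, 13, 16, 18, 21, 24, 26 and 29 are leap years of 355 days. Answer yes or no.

Year 423 AH is year 3 of its 30-year cycle; leap positions are 2, 5, 7, 10, 13, 16, 18, 21, 24, 26, 29, so it is a common year (354 days).

no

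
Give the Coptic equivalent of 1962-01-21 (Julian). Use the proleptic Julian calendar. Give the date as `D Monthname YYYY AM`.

Both dates share Julian Day Number 2437699; in the Coptic calendar that is 26 Tobi 1678 AM.

26 Tobi 1678 AM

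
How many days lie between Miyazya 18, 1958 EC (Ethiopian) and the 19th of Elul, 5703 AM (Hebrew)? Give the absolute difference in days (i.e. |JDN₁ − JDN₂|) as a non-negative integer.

First date → JDN 2439242; second date → JDN 2430987.
The interval is |2439242 − 2430987| = 8255 days.

8255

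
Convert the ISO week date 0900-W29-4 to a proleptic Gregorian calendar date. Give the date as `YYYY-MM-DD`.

0900-07-22

ISO week 1 of 900 is the week containing the first Thursday of 900.
Week 29, day 4 (Thursday) lands on 0900-07-22.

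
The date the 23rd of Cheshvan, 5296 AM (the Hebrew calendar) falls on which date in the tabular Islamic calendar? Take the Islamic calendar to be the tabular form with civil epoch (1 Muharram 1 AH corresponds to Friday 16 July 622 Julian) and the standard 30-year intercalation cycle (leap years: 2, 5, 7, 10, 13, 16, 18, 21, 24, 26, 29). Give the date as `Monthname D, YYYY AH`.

Rabi' al-Thani 23, 942 AH

Julian Day Number of the source date = 2282010.
Converting JDN 2282010 to the tabular Islamic calendar gives 23 Rabi' al-Thani 942 AH.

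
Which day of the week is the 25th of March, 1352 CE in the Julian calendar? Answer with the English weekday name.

Sunday

This is JDN 2214960 (2 April 1352 Gregorian).
JDN 2214960 mod 7 = 6, and JDN 0 was a Monday, so this is a Sunday.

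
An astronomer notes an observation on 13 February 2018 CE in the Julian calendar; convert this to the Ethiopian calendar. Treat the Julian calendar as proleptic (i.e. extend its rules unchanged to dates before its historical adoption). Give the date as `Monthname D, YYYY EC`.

Julian Day Number of the source date = 2458176.
Converting JDN 2458176 to the Ethiopian calendar gives 19 Yekatit 2010 EC.

Yekatit 19, 2010 EC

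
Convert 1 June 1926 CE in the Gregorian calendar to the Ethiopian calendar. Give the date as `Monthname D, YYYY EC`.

Both dates share Julian Day Number 2424668; in the Ethiopian calendar that is 24 Ginbot 1918 EC.

Ginbot 24, 1918 EC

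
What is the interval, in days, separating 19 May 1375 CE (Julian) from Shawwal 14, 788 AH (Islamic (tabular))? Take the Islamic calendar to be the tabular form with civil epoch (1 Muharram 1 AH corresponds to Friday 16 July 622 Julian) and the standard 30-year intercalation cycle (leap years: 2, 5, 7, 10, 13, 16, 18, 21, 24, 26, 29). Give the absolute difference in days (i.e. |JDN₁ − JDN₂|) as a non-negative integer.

JDN of the first date = 2223415.
JDN of the second date = 2227606.
|2227606 − 2223415| = 4191.

4191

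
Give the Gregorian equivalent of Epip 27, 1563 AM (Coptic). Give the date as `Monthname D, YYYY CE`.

August 2, 1847 CE

Julian Day Number of the source date = 2395876.
Converting JDN 2395876 to the Gregorian calendar gives 2 August 1847 CE.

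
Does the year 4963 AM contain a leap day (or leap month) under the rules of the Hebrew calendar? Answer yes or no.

no

Hebrew year 4963 is year 4 of its 19-year Metonic cycle; leap years are at positions 3, 6, 8, 11, 14, 17, 19, so it is a common year (12 months).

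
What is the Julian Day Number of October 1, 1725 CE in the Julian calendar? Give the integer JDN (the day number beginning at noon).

In the Gregorian calendar the same day is 12 October 1725.
JDN 2400001 is 17 November 1858 CE (Gregorian), MJD 0; the target day is −48613 days from there, so JDN = 2351388.

2351388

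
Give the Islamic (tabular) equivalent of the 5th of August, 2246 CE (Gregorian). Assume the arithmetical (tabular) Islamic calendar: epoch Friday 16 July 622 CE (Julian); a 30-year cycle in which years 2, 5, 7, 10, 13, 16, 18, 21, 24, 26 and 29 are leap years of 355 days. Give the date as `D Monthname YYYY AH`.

22 Dhu al-Qa'dah 1674 AH

Both dates share Julian Day Number 2541611; in the tabular Islamic calendar that is 22 Dhu al-Qa'dah 1674 AH.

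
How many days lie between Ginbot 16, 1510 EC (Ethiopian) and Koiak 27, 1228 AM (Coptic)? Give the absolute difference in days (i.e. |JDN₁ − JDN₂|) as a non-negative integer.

2330

First date → JDN 2275638; second date → JDN 2273308.
The interval is |2275638 − 2273308| = 2330 days.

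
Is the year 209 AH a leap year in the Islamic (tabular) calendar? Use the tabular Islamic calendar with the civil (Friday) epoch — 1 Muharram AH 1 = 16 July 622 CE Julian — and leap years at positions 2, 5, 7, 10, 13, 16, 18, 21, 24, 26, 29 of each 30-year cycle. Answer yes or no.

yes

Year 209 AH is year 29 of its 30-year cycle; leap positions are 2, 5, 7, 10, 13, 16, 18, 21, 24, 26, 29, so it is a leap year (355 days).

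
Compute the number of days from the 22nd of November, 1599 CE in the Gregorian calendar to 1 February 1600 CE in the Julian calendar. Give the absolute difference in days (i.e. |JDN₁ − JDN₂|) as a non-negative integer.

81

First date → JDN 2305408; second date → JDN 2305489.
The interval is |2305408 − 2305489| = 81 days.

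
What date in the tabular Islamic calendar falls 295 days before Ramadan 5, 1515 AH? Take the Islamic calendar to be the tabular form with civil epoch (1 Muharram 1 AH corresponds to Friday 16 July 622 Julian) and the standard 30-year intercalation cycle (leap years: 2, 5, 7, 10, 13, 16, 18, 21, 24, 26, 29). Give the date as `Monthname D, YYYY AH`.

JDN of Ramadan 5, 1515 AH = 2485191.
2485191 − 295 = 2484896.
JDN 2484896 in the tabular Islamic calendar is Dhu al-Qa'dah 5, 1514 AH.

Dhu al-Qa'dah 5, 1514 AH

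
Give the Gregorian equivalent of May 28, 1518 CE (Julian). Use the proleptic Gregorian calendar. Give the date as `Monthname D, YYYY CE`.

For dates in this range the Gregorian date is 10 days ahead of the Julian.
28 May 1518 Julian + 10 days → 7 June 1518 Gregorian.

June 7, 1518 CE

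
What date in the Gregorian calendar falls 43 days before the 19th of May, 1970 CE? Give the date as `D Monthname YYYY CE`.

6 April 1970 CE

The starting date is JDN 2440726; 2440726 − 43 = 2440683.
JDN 2440683 corresponds to 6 April 1970 CE.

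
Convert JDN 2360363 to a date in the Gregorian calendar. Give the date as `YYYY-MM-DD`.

Counting from JDN 2299161 = 15 Oct 1582 gives an offset of 61202 days.

1750-05-09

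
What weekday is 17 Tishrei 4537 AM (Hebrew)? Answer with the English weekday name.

Saturday

Equivalently 9 October 776 Gregorian, JDN 2004770.
2004770 ≡ 5 (mod 7); counting from Monday = 0 gives Saturday.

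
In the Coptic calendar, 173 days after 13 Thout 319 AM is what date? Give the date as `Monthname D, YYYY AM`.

Counting 173 days forward from JDN 1941191 reaches JDN 1941364, which is Paremhat 6, 319 AM.

Paremhat 6, 319 AM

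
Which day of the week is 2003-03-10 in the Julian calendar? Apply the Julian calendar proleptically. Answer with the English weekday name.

Equivalently 23 March 2003 Gregorian, JDN 2452722.
2452722 ≡ 6 (mod 7); counting from Monday = 0 gives Sunday.

Sunday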